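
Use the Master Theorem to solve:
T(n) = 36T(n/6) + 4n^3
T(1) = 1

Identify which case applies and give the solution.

a=36, b=6, f(n)=4n^3. log_6(36) = 2. Since c=3 > 2 and the regularity condition holds (36(n/6)^3 = (36/6^3)n^3 with 36/6^3 < 1), Case 3 applies: T(n) = Θ(f(n)) = O(n^3).

Answer: O(n^3) - Case 3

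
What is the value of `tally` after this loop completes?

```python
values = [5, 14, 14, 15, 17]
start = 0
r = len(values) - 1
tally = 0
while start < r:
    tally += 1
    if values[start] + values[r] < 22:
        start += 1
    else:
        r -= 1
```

Steps to find pair summing to 22
`tally` takes the values: 0 → 1 → 2 → 3 → 4

Answer: 4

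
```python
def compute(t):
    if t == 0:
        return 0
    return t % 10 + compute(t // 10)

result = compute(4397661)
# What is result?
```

Sum of digits of 4397661: 1 + 6 + 6 + 7 + 9 + 3 + 4 = 36

Answer: 36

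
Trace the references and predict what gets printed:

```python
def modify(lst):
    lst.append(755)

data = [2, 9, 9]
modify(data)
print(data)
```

Key concept: function modifies passed list.
Step by step:
`data = [2, 9, 9]` → data = [2, 9, 9]
`modify(data)` → data = [2, 9, 9, 755]
`print(data)` → prints [2, 9, 9, 755]

Answer: [2, 9, 9, 755]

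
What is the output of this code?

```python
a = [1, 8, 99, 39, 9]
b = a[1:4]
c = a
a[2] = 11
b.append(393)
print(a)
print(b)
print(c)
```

Key concept: slice vs alias.
Step by step:
`a = [1, 8, 99, 39, 9]` → a = [1, 8, 99, 39, 9]
`b = a[1:4]` → b = [8, 99, 39]
`c = a` → c = [1, 8, 99, 39, 9] (same object as a)
`a[2] = 11` → a = [1, 8, 11, 39, 9] (same object as c); c = [1, 8, 11, 39, 9] (same object as a)
`b.append(393)` → b = [8, 99, 39, 393]
`print(a)` → prints [1, 8, 11, 39, 9]
`print(b)` → prints [8, 99, 39, 393]
`print(c)` → prints [1, 8, 11, 39, 9]

Answer:
[1, 8, 11, 39, 9]
[8, 99, 39, 393]
[1, 8, 11, 39, 9]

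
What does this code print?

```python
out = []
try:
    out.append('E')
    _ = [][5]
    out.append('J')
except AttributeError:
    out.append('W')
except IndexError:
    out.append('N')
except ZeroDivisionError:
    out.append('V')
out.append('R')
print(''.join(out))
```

Execution trace: 'E' (try body) → 'N' (except IndexError) → 'R' (after the try/except). Output: ENR

Answer: ENR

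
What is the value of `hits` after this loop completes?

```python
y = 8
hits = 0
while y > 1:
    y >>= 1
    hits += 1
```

Count right shifts until 1
`hits` takes the values: 0 → 1 → 2 → 3

Answer: 3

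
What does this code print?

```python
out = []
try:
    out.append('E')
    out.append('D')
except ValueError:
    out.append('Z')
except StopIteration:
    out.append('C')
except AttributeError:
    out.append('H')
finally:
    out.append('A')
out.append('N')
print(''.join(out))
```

Execution trace: 'E' (try body) → 'D' (try body, no exception) → 'A' (finally) → 'N' (after the try/except). Output: EDAN

Answer: EDAN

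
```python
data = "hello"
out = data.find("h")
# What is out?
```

Trace:
`data = "hello"` → data = 'hello'
`out = data.find("h")` → out = 0
So out = 0

Answer: 0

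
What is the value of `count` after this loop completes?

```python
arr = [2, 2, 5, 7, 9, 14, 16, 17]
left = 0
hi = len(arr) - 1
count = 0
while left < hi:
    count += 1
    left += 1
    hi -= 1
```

Iterations until pointers meet (list length 8)
`count` takes the values: 0 → 1 → 2 → 3 → 4

Answer: 4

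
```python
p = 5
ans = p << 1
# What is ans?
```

Trace:
`p = 5` → p = 5
`ans = p << 1` → ans = 10
So ans = 10

Answer: 10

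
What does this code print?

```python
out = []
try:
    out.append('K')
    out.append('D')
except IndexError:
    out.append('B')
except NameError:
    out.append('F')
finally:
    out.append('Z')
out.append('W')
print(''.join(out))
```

Execution trace: 'K' (try body) → 'D' (try body, no exception) → 'Z' (finally) → 'W' (after the try/except). Output: KDZW

Answer: KDZW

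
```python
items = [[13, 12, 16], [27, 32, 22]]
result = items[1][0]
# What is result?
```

Trace:
`items = [[13, 12, 16], [27, 32, 22]]` → items = [[13, 12, 16], [27, 32, 22]]
`result = items[1][0]` → result = 27
So result = 27

Answer: 27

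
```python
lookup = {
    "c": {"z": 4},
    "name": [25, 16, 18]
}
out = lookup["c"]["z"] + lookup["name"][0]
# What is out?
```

Trace:
`lookup = { ...` → lookup = {'c': {'z': 4}, 'name': [25, 16, 18]}
`out = lookup["c"]["z"] + lookup["name"][0]` → out = 29
So out = 29

Answer: 29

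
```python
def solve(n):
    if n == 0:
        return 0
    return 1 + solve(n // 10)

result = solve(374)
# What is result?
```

Count of digits of 374: 3

Answer: 3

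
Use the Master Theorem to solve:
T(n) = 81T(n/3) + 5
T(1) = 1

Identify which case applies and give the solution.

a=81, b=3, f(n)=5. log_3(81) = 4. Since c=0 < 4, Case 1 applies: T(n) = Θ(n^log_b(a)) = O(n^4).

Answer: O(n^4) - Case 1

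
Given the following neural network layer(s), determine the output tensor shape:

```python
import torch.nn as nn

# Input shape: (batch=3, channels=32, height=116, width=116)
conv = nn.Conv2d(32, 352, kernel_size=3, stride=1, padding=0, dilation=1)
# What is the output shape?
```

Input: (3, 32, 116, 116) -> Output: (3, 352, 114, 114)

Answer: (3, 352, 114, 114)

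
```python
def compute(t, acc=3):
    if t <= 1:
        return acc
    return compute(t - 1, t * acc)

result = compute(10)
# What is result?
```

Accumulator trace (n, acc): (10, 3) -> (9, 30) -> (8, 270) -> (7, 2160) -> (6, 15120) -> (5, 90720) -> (4, 453600) -> (3, 1814400) -> (2, 5443200) -> (1, 10886400) -> return 10886400

Answer: 10886400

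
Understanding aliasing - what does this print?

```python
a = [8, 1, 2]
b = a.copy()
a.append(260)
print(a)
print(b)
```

Key concept: list.copy() creates independent copy.
Step by step:
`a = [8, 1, 2]` → a = [8, 1, 2]
`b = a.copy()` → b = [8, 1, 2]
`a.append(260)` → a = [8, 1, 2, 260]
`print(a)` → prints [8, 1, 2, 260]
`print(b)` → prints [8, 1, 2]

Answer:
[8, 1, 2, 260]
[8, 1, 2]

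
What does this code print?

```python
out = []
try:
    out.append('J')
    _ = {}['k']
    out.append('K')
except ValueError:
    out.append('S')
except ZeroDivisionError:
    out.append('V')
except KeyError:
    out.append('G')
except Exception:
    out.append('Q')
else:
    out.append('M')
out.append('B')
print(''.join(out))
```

Execution trace: 'J' (try body) → 'G' (except KeyError) → 'B' (after the try/except). Output: JGB

Answer: JGB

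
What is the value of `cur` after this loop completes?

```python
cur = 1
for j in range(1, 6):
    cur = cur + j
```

Start at 1, add 1 through 5
`cur` takes the values: 1 → 2 → 4 → 7 → 11 → 16

Answer: 16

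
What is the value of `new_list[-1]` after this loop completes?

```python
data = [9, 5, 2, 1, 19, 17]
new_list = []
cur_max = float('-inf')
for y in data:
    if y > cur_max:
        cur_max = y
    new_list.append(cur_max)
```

Running max ends at 19
`new_list` takes the values: [] → [9] → [9, 9] → [9, 9, 9] → [9, 9, 9, 9] → [9, 9, 9, 9, 19] → [9, 9, 9, 9, 19, 19]
So `new_list[-1]` = 19

Answer: 19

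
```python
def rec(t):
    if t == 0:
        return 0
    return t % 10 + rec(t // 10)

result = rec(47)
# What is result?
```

Sum of digits of 47: 7 + 4 = 11

Answer: 11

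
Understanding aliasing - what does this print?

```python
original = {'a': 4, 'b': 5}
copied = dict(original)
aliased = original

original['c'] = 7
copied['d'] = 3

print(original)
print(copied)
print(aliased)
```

Key concept: dict() creates copy, assignment creates alias.
Step by step:
`original = {'a': 4, 'b': 5}` → original = {'a': 4, 'b': 5}
`copied = dict(original)` → copied = {'a': 4, 'b': 5}
`aliased = original` → aliased = {'a': 4, 'b': 5} (same object as original)
`original['c'] = 7` → original = {'a': 4, 'b': 5, 'c': 7} (same object as aliased); aliased = {'a': 4, 'b': 5, 'c': 7} (same object as original)
`copied['d'] = 3` → copied = {'a': 4, 'b': 5, 'd': 3}
`print(original)` → prints {'a': 4, 'b': 5, 'c': 7}
`print(copied)` → prints {'a': 4, 'b': 5, 'd': 3}
`print(aliased)` → prints {'a': 4, 'b': 5, 'c': 7}

Answer:
{'a': 4, 'b': 5, 'c': 7}
{'a': 4, 'b': 5, 'd': 3}
{'a': 4, 'b': 5, 'c': 7}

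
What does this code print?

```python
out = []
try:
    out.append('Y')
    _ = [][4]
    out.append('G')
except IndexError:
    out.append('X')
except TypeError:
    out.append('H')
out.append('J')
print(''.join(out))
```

Execution trace: 'Y' (try body) → 'X' (except IndexError) → 'J' (after the try/except). Output: YXJ

Answer: YXJ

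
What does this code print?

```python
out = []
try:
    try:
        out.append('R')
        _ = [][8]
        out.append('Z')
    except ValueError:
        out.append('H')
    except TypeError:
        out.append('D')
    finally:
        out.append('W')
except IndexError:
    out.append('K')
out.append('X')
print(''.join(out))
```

Execution trace: 'R' (try body) → 'W' (finally) → 'K' (outer except IndexError) → 'X' (after the try/except). Output: RWKX

Answer: RWKX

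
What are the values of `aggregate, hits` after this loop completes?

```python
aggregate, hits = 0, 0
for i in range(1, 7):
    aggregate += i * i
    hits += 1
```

Sum of squares and count
`aggregate, hits` takes the values: (0, 0) → (1, 0) → (1, 1) → (5, 1) → (5, 2) → (14, 2) → (14, 3) → (30, 3) → (30, 4) → (55, 4) → (55, 5) → (91, 5) → (91, 6)

Answer: 91, 6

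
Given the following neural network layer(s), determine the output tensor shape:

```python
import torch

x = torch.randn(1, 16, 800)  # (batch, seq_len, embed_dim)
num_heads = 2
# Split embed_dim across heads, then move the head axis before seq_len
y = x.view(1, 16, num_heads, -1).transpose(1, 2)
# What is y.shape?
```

Input: (1, 16, 800) -> head_dim = 800 // 2 = 400; after view: (1, 16, 2, 400) -> after transpose(1, 2): (1, 2, 16, 400) -> Output: (1, 2, 16, 400)

Answer: (1, 2, 16, 400)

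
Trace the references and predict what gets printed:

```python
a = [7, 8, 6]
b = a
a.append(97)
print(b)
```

Key concept: basic list aliasing.
Step by step:
`a = [7, 8, 6]` → a = [7, 8, 6]
`b = a` → b = [7, 8, 6] (same object as a)
`a.append(97)` → a = [7, 8, 6, 97] (same object as b); b = [7, 8, 6, 97] (same object as a)
`print(b)` → prints [7, 8, 6, 97]

Answer: [7, 8, 6, 97]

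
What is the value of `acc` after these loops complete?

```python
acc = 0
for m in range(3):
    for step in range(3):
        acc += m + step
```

Sum of all m+step for m,step in 3x3
`acc` takes the values: 0 → 1 → 3 → 4 → 6 → 9 → 11 → 14 → 18

Answer: 18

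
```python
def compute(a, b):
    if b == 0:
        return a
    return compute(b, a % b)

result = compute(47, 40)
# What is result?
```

compute(47, 40) -> compute(40, 7) -> compute(7, 5) -> compute(5, 2) -> compute(2, 1) -> compute(1, 0) -> 1

Answer: 1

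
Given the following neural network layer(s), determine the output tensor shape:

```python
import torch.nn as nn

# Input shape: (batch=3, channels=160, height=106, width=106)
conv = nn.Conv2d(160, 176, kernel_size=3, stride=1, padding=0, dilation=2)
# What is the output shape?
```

Input: (3, 160, 106, 106) -> Output: (3, 176, 102, 102)

Answer: (3, 176, 102, 102)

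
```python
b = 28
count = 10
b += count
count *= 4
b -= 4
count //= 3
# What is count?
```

Trace:
`b = 28` → b = 28
`count = 10` → count = 10
`b += count` → b = 38
`count *= 4` → count = 40
`b -= 4` → b = 34
`count //= 3` → count = 13
So count = 13

Answer: 13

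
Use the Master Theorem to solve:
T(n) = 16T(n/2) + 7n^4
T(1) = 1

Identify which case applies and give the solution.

a=16, b=2, f(n)=7n^4. log_2(16) = 4. Since c=4 = 4, Case 2 applies: T(n) = Θ(n^log_b(a) · log n) = O(n^4 log n).

Answer: O(n^4 log n) - Case 2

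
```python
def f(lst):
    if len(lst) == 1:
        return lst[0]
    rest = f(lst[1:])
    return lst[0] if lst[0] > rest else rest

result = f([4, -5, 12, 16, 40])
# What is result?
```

Recursive max over [4, -5, 12, 16, 40] = 40

Answer: 40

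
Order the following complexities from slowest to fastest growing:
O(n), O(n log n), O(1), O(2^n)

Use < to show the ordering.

Ordered by growth rate: O(1) < O(n) < O(n log n) < O(2^n)

Answer: O(1) < O(n) < O(n log n) < O(2^n)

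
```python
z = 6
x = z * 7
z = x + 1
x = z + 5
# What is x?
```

Trace:
`z = 6` → z = 6
`x = z * 7` → x = 42
`z = x + 1` → z = 43
`x = z + 5` → x = 48
So x = 48

Answer: 48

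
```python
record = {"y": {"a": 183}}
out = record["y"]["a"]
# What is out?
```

Trace:
`record = {"y": {"a": 183}}` → record = {'y': {'a': 183}}
`out = record["y"]["a"]` → out = 183
So out = 183

Answer: 183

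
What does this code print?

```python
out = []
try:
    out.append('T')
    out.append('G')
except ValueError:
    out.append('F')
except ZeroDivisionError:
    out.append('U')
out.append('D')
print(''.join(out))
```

Execution trace: 'T' (try body) → 'G' (try body, no exception) → 'D' (after the try/except). Output: TGD

Answer: TGD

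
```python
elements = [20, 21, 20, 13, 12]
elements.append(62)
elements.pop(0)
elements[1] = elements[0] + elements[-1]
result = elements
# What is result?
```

Trace:
`elements = [20, 21, 20, 13, 12]` → elements = [20, 21, 20, 13, 12]
`elements.append(62)` → elements = [20, 21, 20, 13, 12, 62]
`elements.pop(0)` → elements = [21, 20, 13, 12, 62]
`elements[1] = elements[0] + elements[-1]` → elements = [21, 83, 13, 12, 62]
`result = elements` → result = [21, 83, 13, 12, 62]
So result = [21, 83, 13, 12, 62]

Answer: [21, 83, 13, 12, 62]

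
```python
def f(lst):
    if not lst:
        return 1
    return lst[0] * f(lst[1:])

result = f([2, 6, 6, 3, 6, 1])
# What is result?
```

Product over [2, 6, 6, 3, 6, 1] = 2 * 6 * 6 * 3 * 6 * 1 = 1296

Answer: 1296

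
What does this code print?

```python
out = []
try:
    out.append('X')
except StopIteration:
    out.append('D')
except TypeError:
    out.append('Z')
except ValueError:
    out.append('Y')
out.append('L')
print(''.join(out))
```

Execution trace: 'X' (try body, no exception) → 'L' (after the try/except). Output: XL

Answer: XL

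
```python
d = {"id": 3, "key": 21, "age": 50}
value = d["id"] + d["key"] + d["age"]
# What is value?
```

Trace:
`d = {"id": 3, "key": 21, "age": 50}` → d = {'id': 3, 'key': 21, 'age': 50}
`value = d["id"] + d["key"] + d["age"]` → value = 74
So value = 74

Answer: 74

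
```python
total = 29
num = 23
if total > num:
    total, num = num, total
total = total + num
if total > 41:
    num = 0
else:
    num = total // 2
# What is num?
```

Trace:
`total = 29` → total = 29
`num = 23` → num = 23
`if total > num: ...` → total > num is True → total = 23; num = 29
`total = total + num` → total = 52
`if total > 41: ...` → total > 41 is True → num = 0
So num = 0

Answer: 0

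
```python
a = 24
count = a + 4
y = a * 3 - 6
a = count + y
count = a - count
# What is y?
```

Trace:
`a = 24` → a = 24
`count = a + 4` → count = 28
`y = a * 3 - 6` → y = 66
`a = count + y` → a = 94
`count = a - count` → count = 66
So y = 66

Answer: 66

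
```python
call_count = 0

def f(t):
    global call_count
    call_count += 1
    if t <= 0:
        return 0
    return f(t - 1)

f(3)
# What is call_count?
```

Linear recursion stepping by 1: 4 calls from t=3 down to ≤0.

Answer: 4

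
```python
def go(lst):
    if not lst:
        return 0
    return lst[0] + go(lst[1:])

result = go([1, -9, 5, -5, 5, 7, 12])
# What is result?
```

1 + (-9) + 5 + (-5) + 5 + 7 + 12 + 0 = 16

Answer: 16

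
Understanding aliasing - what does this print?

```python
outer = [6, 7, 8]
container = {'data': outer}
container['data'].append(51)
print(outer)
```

Key concept: dict holds reference to list.
Step by step:
`outer = [6, 7, 8]` → outer = [6, 7, 8]
`container = {'data': outer}` → container = {'data': [6, 7, 8]}
`container['data'].append(51)` → outer = [6, 7, 8, 51]; container = {'data': [6, 7, 8, 51]}
`print(outer)` → prints [6, 7, 8, 51]

Answer: [6, 7, 8, 51]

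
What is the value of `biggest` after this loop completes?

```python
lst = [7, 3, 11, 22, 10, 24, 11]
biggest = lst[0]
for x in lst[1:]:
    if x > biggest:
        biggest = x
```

Maximum of [7, 3, 11, 22, 10, 24, 11]
`biggest` takes the values: 7 → 11 → 22 → 24

Answer: 24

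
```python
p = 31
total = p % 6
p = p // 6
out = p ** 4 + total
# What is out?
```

Trace:
`p = 31` → p = 31
`total = p % 6` → total = 1
`p = p // 6` → p = 5
`out = p ** 4 + total` → out = 626
So out = 626

Answer: 626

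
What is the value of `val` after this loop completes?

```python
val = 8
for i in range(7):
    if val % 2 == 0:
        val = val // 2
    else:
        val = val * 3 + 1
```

Collatz-style transformation from 8
`val` takes the values: 8 → 4 → 2 → 1 → 4 → 2 → 1 → 4

Answer: 4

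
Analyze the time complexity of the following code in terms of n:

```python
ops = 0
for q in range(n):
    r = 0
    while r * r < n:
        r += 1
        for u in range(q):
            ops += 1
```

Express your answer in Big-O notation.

Each loop level contributes: n × √n × n. Multiplying the contributions gives O(n^2√n).

Answer: O(n^2√n)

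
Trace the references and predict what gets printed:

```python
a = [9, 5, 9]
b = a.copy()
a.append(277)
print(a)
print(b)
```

Key concept: list.copy() creates independent copy.
Step by step:
`a = [9, 5, 9]` → a = [9, 5, 9]
`b = a.copy()` → b = [9, 5, 9]
`a.append(277)` → a = [9, 5, 9, 277]
`print(a)` → prints [9, 5, 9, 277]
`print(b)` → prints [9, 5, 9]

Answer:
[9, 5, 9, 277]
[9, 5, 9]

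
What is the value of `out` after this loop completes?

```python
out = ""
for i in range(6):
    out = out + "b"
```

Repeat 'b' 6 times
`out` takes the values: "" → "b" → "bb" → "bbb" → "bbbb" → "bbbbb" → "bbbbbb"

Answer: "bbbbbb"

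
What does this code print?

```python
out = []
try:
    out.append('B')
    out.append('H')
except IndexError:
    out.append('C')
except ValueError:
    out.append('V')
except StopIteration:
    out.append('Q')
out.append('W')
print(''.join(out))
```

Execution trace: 'B' (try body) → 'H' (try body, no exception) → 'W' (after the try/except). Output: BHW

Answer: BHW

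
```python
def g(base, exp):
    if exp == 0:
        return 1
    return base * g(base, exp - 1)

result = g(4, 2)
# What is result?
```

g(4, 2) = 4 * 4 = 16

Answer: 16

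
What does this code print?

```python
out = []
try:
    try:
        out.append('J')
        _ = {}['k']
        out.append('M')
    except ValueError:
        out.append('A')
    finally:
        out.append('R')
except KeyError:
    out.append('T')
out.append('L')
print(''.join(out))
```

Execution trace: 'J' (try body) → 'R' (finally) → 'T' (outer except KeyError) → 'L' (after the try/except). Output: JRTL

Answer: JRTL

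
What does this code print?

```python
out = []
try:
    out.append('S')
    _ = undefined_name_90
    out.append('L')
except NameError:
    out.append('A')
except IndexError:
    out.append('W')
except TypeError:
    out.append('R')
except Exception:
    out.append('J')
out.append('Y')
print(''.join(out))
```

Execution trace: 'S' (try body) → 'A' (except NameError) → 'Y' (after the try/except). Output: SAY

Answer: SAY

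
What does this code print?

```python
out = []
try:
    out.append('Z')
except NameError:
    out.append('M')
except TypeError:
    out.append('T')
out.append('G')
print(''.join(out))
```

Execution trace: 'Z' (try body, no exception) → 'G' (after the try/except). Output: ZG

Answer: ZG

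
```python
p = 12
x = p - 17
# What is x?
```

Trace:
`p = 12` → p = 12
`x = p - 17` → x = -5
So x = -5

Answer: -5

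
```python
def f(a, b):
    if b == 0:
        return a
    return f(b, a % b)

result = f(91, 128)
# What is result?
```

f(91, 128) -> f(128, 91) -> f(91, 37) -> f(37, 17) -> f(17, 3) -> f(3, 2) -> f(2, 1) -> f(1, 0) -> 1

Answer: 1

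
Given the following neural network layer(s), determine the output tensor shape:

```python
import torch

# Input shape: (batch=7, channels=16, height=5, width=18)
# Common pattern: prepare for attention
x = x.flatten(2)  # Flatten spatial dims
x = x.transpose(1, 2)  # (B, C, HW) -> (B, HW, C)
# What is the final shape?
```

Input: (7, 16, 5, 18) -> after flatten(2): (7, 16, 90) -> Output: (7, 90, 16)

Answer: (7, 90, 16)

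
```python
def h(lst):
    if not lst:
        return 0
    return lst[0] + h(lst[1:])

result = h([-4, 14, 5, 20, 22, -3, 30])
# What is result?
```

(-4) + 14 + 5 + 20 + 22 + (-3) + 30 + 0 = 84

Answer: 84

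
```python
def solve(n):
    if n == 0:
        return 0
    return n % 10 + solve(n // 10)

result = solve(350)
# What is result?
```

Sum of digits of 350: 0 + 5 + 3 = 8

Answer: 8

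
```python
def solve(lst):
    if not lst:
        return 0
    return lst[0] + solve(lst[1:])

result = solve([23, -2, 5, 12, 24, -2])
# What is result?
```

23 + (-2) + 5 + 12 + 24 + (-2) + 0 = 60

Answer: 60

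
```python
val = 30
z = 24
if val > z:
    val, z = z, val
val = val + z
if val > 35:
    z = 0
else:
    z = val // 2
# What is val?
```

Trace:
`val = 30` → val = 30
`z = 24` → z = 24
`if val > z: ...` → val > z is True → val = 24; z = 30
`val = val + z` → val = 54
`if val > 35: ...` → val > 35 is True → z = 0
So val = 54

Answer: 54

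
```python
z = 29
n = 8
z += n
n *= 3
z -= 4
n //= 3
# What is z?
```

Trace:
`z = 29` → z = 29
`n = 8` → n = 8
`z += n` → z = 37
`n *= 3` → n = 24
`z -= 4` → z = 33
`n //= 3` → n = 8
So z = 33

Answer: 33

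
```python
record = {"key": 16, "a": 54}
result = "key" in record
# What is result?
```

Trace:
`record = {"key": 16, "a": 54}` → record = {'key': 16, 'a': 54}
`result = "key" in record` → result = True
So result = True

Answer: True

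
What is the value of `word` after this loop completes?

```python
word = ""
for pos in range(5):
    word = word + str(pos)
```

Concatenate digits 0 to 4
`word` takes the values: "" → "0" → "01" → "012" → "0123" → "01234"

Answer: "01234"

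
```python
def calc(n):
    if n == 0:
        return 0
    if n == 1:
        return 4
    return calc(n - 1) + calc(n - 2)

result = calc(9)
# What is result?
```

Build up from base cases: calc(0)=0, calc(1)=4, calc(2)=4, calc(3)=8, calc(4)=12, calc(5)=20, calc(6)=32, ..., calc(9)=136

Answer: 136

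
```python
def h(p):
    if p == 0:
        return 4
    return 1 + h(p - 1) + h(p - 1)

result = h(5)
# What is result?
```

h(p) = 1 + 2·h(p-1), h(0)=4. Closed form: (4+1)·2^5 - 1 = 159.

Answer: 159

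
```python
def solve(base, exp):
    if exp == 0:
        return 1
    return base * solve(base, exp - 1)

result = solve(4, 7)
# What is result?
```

solve(4, 7) = 4 * 4 * 4 * 4 * 4 * 4 * 4 = 16384

Answer: 16384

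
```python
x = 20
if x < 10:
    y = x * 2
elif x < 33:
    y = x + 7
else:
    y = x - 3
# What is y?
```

Trace:
`x = 20` → x = 20
`if x < 10: ...` → x < 10 is False, x < 33 is True → y = 27
So y = 27

Answer: 27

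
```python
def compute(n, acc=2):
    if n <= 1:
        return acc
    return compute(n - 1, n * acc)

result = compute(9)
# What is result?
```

Accumulator trace (n, acc): (9, 2) -> (8, 18) -> (7, 144) -> (6, 1008) -> (5, 6048) -> (4, 30240) -> (3, 120960) -> (2, 362880) -> (1, 725760) -> return 725760

Answer: 725760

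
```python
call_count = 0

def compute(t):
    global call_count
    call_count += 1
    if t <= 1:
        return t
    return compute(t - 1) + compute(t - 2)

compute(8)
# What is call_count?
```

Calls(t) = 1 + Calls(t-1) + Calls(t-2); Calls(0)=Calls(1)=1. For t=8 this gives 67.

Answer: 67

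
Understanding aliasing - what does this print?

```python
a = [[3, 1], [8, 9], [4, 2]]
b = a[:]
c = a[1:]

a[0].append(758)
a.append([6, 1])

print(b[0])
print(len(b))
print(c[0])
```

Key concept: slice with nested mutation.
Step by step:
`a = [[3, 1], [8, 9], [4, 2]]` → a = [[3, 1], [8, 9], [4, 2]]
`b = a[:]` → b = [[3, 1], [8, 9], [4, 2]]
`c = a[1:]` → c = [[8, 9], [4, 2]]
`a[0].append(758)` → a = [[3, 1, 758], [8, 9], [4, 2]]; b = [[3, 1, 758], [8, 9], [4, 2]]
`a.append([6, 1])` → a = [[3, 1, 758], [8, 9], [4, 2], [6, 1]]
`print(b[0])` → prints [3, 1, 758]
`print(len(b))` → prints 3
`print(c[0])` → prints [8, 9]

Answer:
[3, 1, 758]
3
[8, 9]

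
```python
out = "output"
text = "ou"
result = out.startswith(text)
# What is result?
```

Trace:
`out = "output"` → out = 'output'
`text = "ou"` → text = 'ou'
`result = out.startswith(text)` → result = True
So result = True

Answer: True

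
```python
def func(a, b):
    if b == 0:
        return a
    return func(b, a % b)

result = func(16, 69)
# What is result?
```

func(16, 69) -> func(69, 16) -> func(16, 5) -> func(5, 1) -> func(1, 0) -> 1

Answer: 1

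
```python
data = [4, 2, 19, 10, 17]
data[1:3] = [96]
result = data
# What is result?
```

Trace:
`data = [4, 2, 19, 10, 17]` → data = [4, 2, 19, 10, 17]
`data[1:3] = [96]` → data = [4, 96, 10, 17]
`result = data` → result = [4, 96, 10, 17]
So result = [4, 96, 10, 17]

Answer: [4, 96, 10, 17]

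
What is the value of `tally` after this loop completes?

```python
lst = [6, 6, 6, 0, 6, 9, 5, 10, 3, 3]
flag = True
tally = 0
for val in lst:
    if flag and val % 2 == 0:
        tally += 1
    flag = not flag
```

Count even values at even positions
`tally` takes the values: 0 → 1 → 2 → 3

Answer: 3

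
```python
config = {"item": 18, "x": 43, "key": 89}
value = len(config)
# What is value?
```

Trace:
`config = {"item": 18, "x": 43, "key": 89}` → config = {'item': 18, 'x': 43, 'key': 89}
`value = len(config)` → value = 3
So value = 3

Answer: 3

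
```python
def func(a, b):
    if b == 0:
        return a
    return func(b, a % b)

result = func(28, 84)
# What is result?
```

func(28, 84) -> func(84, 28) -> func(28, 0) -> 28

Answer: 28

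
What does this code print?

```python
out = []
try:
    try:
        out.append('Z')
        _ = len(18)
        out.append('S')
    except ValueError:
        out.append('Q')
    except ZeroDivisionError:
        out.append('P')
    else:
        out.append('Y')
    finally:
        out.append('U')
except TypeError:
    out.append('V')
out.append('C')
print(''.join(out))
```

Execution trace: 'Z' (try body) → 'U' (finally) → 'V' (outer except TypeError) → 'C' (after the try/except). Output: ZUVC

Answer: ZUVC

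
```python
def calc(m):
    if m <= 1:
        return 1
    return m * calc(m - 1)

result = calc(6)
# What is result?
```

calc(6) = 6 * 5 * 4 * 3 * 2 * 1 = 720

Answer: 720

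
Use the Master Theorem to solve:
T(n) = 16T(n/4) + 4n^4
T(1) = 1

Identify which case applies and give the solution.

a=16, b=4, f(n)=4n^4. log_4(16) = 2. Since c=4 > 2 and the regularity condition holds (16(n/4)^4 = (16/4^4)n^4 with 16/4^4 < 1), Case 3 applies: T(n) = Θ(f(n)) = O(n^4).

Answer: O(n^4) - Case 3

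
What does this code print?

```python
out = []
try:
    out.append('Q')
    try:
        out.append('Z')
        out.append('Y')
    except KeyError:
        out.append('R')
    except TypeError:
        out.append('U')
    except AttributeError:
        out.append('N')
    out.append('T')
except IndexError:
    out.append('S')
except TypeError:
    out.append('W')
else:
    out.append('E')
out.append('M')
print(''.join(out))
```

Execution trace: 'Q' (try body) → 'Z' (inner try body) → 'Y' (inner try body, no exception) → 'T' (try body, no exception) → 'E' (else) → 'M' (after the try/except). Output: QZYTEM

Answer: QZYTEM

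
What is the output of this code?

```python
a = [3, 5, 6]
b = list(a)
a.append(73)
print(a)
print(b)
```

Key concept: list() constructor creates copy.
Step by step:
`a = [3, 5, 6]` → a = [3, 5, 6]
`b = list(a)` → b = [3, 5, 6]
`a.append(73)` → a = [3, 5, 6, 73]
`print(a)` → prints [3, 5, 6, 73]
`print(b)` → prints [3, 5, 6]

Answer:
[3, 5, 6, 73]
[3, 5, 6]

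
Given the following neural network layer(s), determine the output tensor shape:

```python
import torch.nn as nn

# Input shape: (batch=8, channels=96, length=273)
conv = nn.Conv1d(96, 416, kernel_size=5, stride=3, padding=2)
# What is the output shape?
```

Input: (8, 96, 273) -> Output: (8, 416, 91)

Answer: (8, 416, 91)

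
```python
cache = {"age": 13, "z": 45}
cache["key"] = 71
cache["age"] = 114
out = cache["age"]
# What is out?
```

Trace:
`cache = {"age": 13, "z": 45}` → cache = {'age': 13, 'z': 45}
`cache["key"] = 71` → cache = {'age': 13, 'z': 45, 'key': 71}
`cache["age"] = 114` → cache = {'age': 114, 'z': 45, 'key': 71}
`out = cache["age"]` → out = 114
So out = 114

Answer: 114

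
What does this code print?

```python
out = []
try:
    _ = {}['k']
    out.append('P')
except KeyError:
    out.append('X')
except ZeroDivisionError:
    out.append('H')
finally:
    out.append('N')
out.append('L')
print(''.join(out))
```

Execution trace: 'X' (except KeyError) → 'N' (finally) → 'L' (after the try/except). Output: XNL

Answer: XNL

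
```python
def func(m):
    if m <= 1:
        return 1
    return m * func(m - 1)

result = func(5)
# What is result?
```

func(5) = 5 * 4 * 3 * 2 * 1 = 120

Answer: 120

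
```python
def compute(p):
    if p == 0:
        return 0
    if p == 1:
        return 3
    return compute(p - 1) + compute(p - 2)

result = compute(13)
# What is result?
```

Build up from base cases: compute(0)=0, compute(1)=3, compute(2)=3, compute(3)=6, compute(4)=9, compute(5)=15, compute(6)=24, ..., compute(13)=699

Answer: 699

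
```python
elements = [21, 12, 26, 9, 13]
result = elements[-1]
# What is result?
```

Trace:
`elements = [21, 12, 26, 9, 13]` → elements = [21, 12, 26, 9, 13]
`result = elements[-1]` → result = 13
So result = 13

Answer: 13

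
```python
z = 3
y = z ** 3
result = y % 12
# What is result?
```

Trace:
`z = 3` → z = 3
`y = z ** 3` → y = 27
`result = y % 12` → result = 3
So result = 3

Answer: 3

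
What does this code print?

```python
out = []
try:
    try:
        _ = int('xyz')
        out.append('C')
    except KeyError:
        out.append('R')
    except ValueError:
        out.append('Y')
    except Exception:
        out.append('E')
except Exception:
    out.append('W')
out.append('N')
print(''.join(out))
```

Execution trace: 'Y' (inner except ValueError) → 'N' (after the try/except). Output: YN

Answer: YN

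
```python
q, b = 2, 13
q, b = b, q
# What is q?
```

Trace:
`q, b = 2, 13` → q = 2; b = 13
`q, b = b, q` → q = 13; b = 2
So q = 13

Answer: 13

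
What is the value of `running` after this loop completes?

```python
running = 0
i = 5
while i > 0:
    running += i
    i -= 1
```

Sum 5 down to 1
`running` takes the values: 0 → 5 → 9 → 12 → 14 → 15

Answer: 15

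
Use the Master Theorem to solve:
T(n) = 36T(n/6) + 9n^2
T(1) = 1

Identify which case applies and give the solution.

a=36, b=6, f(n)=9n^2. log_6(36) = 2. Since c=2 = 2, Case 2 applies: T(n) = Θ(n^log_b(a) · log n) = O(n^2 log n).

Answer: O(n^2 log n) - Case 2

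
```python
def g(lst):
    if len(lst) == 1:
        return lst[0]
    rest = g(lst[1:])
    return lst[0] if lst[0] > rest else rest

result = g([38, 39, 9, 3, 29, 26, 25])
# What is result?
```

Recursive max over [38, 39, 9, 3, 29, 26, 25] = 39

Answer: 39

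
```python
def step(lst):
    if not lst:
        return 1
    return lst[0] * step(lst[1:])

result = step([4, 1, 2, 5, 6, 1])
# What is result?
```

Product over [4, 1, 2, 5, 6, 1] = 4 * 1 * 2 * 5 * 6 * 1 = 240

Answer: 240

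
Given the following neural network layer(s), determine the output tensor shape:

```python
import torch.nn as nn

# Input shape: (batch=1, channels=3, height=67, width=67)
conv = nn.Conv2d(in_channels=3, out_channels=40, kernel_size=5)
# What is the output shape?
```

Input: (1, 3, 67, 67) -> Output: (1, 40, 63, 63)

Answer: (1, 40, 63, 63)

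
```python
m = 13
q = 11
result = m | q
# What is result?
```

Trace:
`m = 13` → m = 13
`q = 11` → q = 11
`result = m | q` → result = 15
So result = 15

Answer: 15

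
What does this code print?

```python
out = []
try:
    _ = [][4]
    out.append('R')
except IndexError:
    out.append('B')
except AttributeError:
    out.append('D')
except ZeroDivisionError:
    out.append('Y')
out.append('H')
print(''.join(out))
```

Execution trace: 'B' (except IndexError) → 'H' (after the try/except). Output: BH

Answer: BH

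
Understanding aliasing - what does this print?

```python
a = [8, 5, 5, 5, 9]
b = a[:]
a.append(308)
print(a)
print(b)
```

Key concept: slice [:] creates copy.
Step by step:
`a = [8, 5, 5, 5, 9]` → a = [8, 5, 5, 5, 9]
`b = a[:]` → b = [8, 5, 5, 5, 9]
`a.append(308)` → a = [8, 5, 5, 5, 9, 308]
`print(a)` → prints [8, 5, 5, 5, 9, 308]
`print(b)` → prints [8, 5, 5, 5, 9]

Answer:
[8, 5, 5, 5, 9, 308]
[8, 5, 5, 5, 9]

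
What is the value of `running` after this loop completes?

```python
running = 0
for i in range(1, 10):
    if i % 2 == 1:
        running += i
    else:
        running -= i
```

Add odd, subtract even
`running` takes the values: 0 → 1 → -1 → 2 → -2 → 3 → -3 → 4 → -4 → 5

Answer: 5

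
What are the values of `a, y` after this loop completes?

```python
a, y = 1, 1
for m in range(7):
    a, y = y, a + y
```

Fibonacci: after 7 iterations
`a, y` takes the values: (1, 1) → (1, 2) → (2, 3) → (3, 5) → (5, 8) → (8, 13) → (13, 21) → (21, 34)

Answer: 21, 34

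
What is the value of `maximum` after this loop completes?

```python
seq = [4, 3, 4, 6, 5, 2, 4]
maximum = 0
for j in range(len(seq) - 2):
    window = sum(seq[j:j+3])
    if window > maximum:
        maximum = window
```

Max sum of 3-element window in [4, 3, 4, 6, 5, 2, 4]
`maximum` takes the values: 0 → 11 → 13 → 15

Answer: 15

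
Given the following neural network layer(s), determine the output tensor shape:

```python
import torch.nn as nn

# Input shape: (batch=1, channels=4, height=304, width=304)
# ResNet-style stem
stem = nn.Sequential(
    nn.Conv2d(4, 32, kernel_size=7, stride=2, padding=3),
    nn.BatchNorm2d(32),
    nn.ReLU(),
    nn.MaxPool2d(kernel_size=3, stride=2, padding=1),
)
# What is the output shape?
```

Input: (1, 4, 304, 304) -> after Conv2d 7x7 stride=2: (1, 32, 152, 152) -> Output: (1, 32, 76, 76)

Answer: (1, 32, 76, 76)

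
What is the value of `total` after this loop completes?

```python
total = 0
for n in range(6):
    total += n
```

Sum of 0 to 5 = 15
`total` takes the values: 0 → 1 → 3 → 6 → 10 → 15

Answer: 15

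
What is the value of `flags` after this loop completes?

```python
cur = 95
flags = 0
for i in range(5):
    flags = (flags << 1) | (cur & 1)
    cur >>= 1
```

Reverse lowest 5 bits of 95
`flags` takes the values: 0 → 1 → 3 → 7 → 15 → 31

Answer: 31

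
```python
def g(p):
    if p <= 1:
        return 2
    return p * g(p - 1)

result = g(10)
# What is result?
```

g(10) = 10 * 9 * 8 * 7 * 6 * 5 * 4 * 3 * 2 * 2 = 7257600

Answer: 7257600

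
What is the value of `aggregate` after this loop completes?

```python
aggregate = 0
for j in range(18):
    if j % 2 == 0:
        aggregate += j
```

Sum of even numbers 0 to 17
`aggregate` takes the values: 0 → 2 → 6 → 12 → 20 → 30 → 42 → 56 → 72

Answer: 72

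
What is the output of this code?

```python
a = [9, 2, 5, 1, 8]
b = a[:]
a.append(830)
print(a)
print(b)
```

Key concept: slice [:] creates copy.
Step by step:
`a = [9, 2, 5, 1, 8]` → a = [9, 2, 5, 1, 8]
`b = a[:]` → b = [9, 2, 5, 1, 8]
`a.append(830)` → a = [9, 2, 5, 1, 8, 830]
`print(a)` → prints [9, 2, 5, 1, 8, 830]
`print(b)` → prints [9, 2, 5, 1, 8]

Answer:
[9, 2, 5, 1, 8, 830]
[9, 2, 5, 1, 8]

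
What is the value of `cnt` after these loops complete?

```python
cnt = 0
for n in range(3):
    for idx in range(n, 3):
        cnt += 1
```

Upper triangle: 3 + 2 + ... + 1
`cnt` takes the values: 0 → 1 → 2 → 3 → 4 → 5 → 6

Answer: 6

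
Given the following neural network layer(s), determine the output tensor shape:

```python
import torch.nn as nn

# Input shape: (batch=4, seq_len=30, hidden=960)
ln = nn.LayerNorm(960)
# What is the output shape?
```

Input: (4, 30, 960) -> Output: (4, 30, 960)

Answer: (4, 30, 960)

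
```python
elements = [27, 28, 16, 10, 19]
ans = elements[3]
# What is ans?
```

Trace:
`elements = [27, 28, 16, 10, 19]` → elements = [27, 28, 16, 10, 19]
`ans = elements[3]` → ans = 10
So ans = 10

Answer: 10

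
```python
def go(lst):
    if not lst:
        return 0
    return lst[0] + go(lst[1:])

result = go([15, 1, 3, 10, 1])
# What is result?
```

15 + 1 + 3 + 10 + 1 + 0 = 30

Answer: 30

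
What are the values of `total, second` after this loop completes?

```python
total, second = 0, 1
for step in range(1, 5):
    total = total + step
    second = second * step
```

Sum and factorial of 1 to 4
`total, second` takes the values: (0, 1) → (1, 1) → (3, 1) → (3, 2) → (6, 2) → (6, 6) → (10, 6) → (10, 24)

Answer: 10, 24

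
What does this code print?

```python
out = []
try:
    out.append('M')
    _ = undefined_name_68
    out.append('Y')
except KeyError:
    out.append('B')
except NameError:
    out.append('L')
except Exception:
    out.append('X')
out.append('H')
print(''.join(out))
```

Execution trace: 'M' (try body) → 'L' (except NameError) → 'H' (after the try/except). Output: MLH

Answer: MLH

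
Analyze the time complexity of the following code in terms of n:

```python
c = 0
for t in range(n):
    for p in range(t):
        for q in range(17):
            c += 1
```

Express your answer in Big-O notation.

Each loop level contributes: n × n × 1. Multiplying the contributions gives O(n^2).

Answer: O(n^2)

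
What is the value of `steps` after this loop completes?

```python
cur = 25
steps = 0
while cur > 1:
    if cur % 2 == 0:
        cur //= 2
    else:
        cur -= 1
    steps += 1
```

Steps to reduce 25 to 1
`steps` takes the values: 0 → 1 → 2 → 3 → 4 → 5 → 6

Answer: 6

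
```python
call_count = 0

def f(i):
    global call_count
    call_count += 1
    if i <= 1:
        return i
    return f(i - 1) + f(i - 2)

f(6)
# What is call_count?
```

Calls(i) = 1 + Calls(i-1) + Calls(i-2); Calls(0)=Calls(1)=1. For i=6 this gives 25.

Answer: 25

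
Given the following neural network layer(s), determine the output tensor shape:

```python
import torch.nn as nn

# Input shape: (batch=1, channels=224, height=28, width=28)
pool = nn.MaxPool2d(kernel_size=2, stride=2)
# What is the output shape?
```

Input: (1, 224, 28, 28) -> Output: (1, 224, 14, 14)

Answer: (1, 224, 14, 14)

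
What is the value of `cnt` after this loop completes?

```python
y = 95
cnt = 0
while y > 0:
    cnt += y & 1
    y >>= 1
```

Count set bits in 95 (binary: 0b1011111)
`cnt` takes the values: 0 → 1 → 2 → 3 → 4 → 5 → 6

Answer: 6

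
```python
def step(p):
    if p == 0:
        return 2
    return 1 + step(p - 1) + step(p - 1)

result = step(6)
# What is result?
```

step(p) = 1 + 2·step(p-1), step(0)=2. Closed form: (2+1)·2^6 - 1 = 191.

Answer: 191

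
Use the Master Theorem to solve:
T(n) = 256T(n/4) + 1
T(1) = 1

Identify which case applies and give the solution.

a=256, b=4, f(n)=1. log_4(256) = 4. Since c=0 < 4, Case 1 applies: T(n) = Θ(n^log_b(a)) = O(n^4).

Answer: O(n^4) - Case 1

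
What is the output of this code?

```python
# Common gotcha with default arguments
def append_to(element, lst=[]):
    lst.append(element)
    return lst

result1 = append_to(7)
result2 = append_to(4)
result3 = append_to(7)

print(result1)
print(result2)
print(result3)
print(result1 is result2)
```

Key concept: mutable default argument gotcha.
Step by step:
`result1 = append_to(7)` → result1 = [7]
`result2 = append_to(4)` → result1 = [7, 4] (same object as result2); result2 = [7, 4] (same object as result1)
`result3 = append_to(7)` → result1 = [7, 4, 7] (same object as result2, result3); result2 = [7, 4, 7] (same object as result1, result3); result3 = [7, 4, 7] (same object as result1, result2)
`print(result1)` → prints [7, 4, 7]
`print(result2)` → prints [7, 4, 7]
`print(result3)` → prints [7, 4, 7]
`print(result1 is result2)` → prints True

Answer:
[7, 4, 7]
[7, 4, 7]
[7, 4, 7]
True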